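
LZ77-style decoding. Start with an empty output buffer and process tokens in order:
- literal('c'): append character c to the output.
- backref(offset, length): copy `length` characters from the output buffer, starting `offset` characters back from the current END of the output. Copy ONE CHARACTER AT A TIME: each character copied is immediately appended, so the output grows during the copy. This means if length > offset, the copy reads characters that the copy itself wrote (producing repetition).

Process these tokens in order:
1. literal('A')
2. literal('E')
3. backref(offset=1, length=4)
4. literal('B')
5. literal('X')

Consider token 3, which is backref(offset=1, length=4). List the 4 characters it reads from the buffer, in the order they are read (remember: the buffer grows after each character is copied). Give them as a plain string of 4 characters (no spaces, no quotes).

Answer: EEEE

Derivation:
Token 1: literal('A'). Output: "A"
Token 2: literal('E'). Output: "AE"
Token 3: backref(off=1, len=4). Buffer before: "AE" (len 2)
  byte 1: read out[1]='E', append. Buffer now: "AEE"
  byte 2: read out[2]='E', append. Buffer now: "AEEE"
  byte 3: read out[3]='E', append. Buffer now: "AEEEE"
  byte 4: read out[4]='E', append. Buffer now: "AEEEEE"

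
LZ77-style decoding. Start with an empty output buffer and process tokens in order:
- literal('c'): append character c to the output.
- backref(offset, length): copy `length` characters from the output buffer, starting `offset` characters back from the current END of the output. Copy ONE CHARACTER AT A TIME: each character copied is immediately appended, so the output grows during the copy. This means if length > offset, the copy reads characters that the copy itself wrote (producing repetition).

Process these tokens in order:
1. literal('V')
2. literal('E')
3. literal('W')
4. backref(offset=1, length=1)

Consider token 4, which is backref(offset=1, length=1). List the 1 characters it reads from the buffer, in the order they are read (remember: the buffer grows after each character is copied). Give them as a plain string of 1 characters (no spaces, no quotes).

Token 1: literal('V'). Output: "V"
Token 2: literal('E'). Output: "VE"
Token 3: literal('W'). Output: "VEW"
Token 4: backref(off=1, len=1). Buffer before: "VEW" (len 3)
  byte 1: read out[2]='W', append. Buffer now: "VEWW"

Answer: W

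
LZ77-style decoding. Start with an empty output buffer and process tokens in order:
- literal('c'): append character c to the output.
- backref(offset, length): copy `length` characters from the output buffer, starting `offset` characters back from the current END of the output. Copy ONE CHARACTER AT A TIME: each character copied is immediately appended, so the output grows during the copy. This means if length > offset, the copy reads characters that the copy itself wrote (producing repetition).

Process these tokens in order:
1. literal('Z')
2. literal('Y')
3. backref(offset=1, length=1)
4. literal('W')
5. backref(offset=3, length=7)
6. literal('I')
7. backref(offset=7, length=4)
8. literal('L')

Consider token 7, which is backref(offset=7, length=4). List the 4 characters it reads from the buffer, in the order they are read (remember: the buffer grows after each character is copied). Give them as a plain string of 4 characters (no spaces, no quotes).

Token 1: literal('Z'). Output: "Z"
Token 2: literal('Y'). Output: "ZY"
Token 3: backref(off=1, len=1). Copied 'Y' from pos 1. Output: "ZYY"
Token 4: literal('W'). Output: "ZYYW"
Token 5: backref(off=3, len=7) (overlapping!). Copied 'YYWYYWY' from pos 1. Output: "ZYYWYYWYYWY"
Token 6: literal('I'). Output: "ZYYWYYWYYWYI"
Token 7: backref(off=7, len=4). Buffer before: "ZYYWYYWYYWYI" (len 12)
  byte 1: read out[5]='Y', append. Buffer now: "ZYYWYYWYYWYIY"
  byte 2: read out[6]='W', append. Buffer now: "ZYYWYYWYYWYIYW"
  byte 3: read out[7]='Y', append. Buffer now: "ZYYWYYWYYWYIYWY"
  byte 4: read out[8]='Y', append. Buffer now: "ZYYWYYWYYWYIYWYY"

Answer: YWYY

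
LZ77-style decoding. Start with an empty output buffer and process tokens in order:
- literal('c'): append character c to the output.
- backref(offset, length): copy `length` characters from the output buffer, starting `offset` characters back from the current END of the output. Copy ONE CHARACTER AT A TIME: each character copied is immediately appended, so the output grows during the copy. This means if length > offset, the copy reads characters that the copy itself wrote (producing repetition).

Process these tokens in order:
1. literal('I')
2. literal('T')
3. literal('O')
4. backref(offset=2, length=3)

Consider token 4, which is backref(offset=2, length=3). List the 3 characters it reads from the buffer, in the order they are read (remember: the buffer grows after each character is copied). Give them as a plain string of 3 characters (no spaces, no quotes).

Token 1: literal('I'). Output: "I"
Token 2: literal('T'). Output: "IT"
Token 3: literal('O'). Output: "ITO"
Token 4: backref(off=2, len=3). Buffer before: "ITO" (len 3)
  byte 1: read out[1]='T', append. Buffer now: "ITOT"
  byte 2: read out[2]='O', append. Buffer now: "ITOTO"
  byte 3: read out[3]='T', append. Buffer now: "ITOTOT"

Answer: TOT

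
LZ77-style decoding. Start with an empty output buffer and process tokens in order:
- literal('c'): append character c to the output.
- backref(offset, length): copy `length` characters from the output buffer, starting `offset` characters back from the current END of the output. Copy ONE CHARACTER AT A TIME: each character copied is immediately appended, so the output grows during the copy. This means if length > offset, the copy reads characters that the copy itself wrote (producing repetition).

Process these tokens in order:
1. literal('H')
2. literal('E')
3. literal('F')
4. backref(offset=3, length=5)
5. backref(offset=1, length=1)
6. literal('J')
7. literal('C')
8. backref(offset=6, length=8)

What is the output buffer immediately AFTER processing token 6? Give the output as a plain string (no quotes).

Token 1: literal('H'). Output: "H"
Token 2: literal('E'). Output: "HE"
Token 3: literal('F'). Output: "HEF"
Token 4: backref(off=3, len=5) (overlapping!). Copied 'HEFHE' from pos 0. Output: "HEFHEFHE"
Token 5: backref(off=1, len=1). Copied 'E' from pos 7. Output: "HEFHEFHEE"
Token 6: literal('J'). Output: "HEFHEFHEEJ"

Answer: HEFHEFHEEJ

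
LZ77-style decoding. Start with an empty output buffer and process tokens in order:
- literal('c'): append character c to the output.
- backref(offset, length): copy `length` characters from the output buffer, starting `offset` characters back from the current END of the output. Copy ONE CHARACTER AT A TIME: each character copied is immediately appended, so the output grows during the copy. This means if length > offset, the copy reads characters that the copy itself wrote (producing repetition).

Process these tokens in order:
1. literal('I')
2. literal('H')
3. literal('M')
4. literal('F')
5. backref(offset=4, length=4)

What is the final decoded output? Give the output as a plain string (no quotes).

Token 1: literal('I'). Output: "I"
Token 2: literal('H'). Output: "IH"
Token 3: literal('M'). Output: "IHM"
Token 4: literal('F'). Output: "IHMF"
Token 5: backref(off=4, len=4). Copied 'IHMF' from pos 0. Output: "IHMFIHMF"

Answer: IHMFIHMF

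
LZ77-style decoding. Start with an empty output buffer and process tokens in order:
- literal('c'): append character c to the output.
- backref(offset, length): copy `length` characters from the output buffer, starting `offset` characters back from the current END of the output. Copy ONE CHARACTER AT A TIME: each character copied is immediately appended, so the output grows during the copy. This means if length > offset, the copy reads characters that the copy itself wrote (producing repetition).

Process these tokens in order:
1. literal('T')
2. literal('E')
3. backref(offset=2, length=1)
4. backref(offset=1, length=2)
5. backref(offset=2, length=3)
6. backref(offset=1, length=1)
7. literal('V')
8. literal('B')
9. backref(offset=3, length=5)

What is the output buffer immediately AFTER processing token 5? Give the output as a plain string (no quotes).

Answer: TETTTTTT

Derivation:
Token 1: literal('T'). Output: "T"
Token 2: literal('E'). Output: "TE"
Token 3: backref(off=2, len=1). Copied 'T' from pos 0. Output: "TET"
Token 4: backref(off=1, len=2) (overlapping!). Copied 'TT' from pos 2. Output: "TETTT"
Token 5: backref(off=2, len=3) (overlapping!). Copied 'TTT' from pos 3. Output: "TETTTTTT"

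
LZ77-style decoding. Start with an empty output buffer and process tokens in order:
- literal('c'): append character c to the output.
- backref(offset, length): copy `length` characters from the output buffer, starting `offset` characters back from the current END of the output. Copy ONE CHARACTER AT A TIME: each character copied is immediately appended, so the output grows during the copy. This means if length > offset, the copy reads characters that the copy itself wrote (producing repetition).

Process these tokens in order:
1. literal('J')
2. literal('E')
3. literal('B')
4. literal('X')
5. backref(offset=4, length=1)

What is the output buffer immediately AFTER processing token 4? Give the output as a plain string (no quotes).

Token 1: literal('J'). Output: "J"
Token 2: literal('E'). Output: "JE"
Token 3: literal('B'). Output: "JEB"
Token 4: literal('X'). Output: "JEBX"

Answer: JEBX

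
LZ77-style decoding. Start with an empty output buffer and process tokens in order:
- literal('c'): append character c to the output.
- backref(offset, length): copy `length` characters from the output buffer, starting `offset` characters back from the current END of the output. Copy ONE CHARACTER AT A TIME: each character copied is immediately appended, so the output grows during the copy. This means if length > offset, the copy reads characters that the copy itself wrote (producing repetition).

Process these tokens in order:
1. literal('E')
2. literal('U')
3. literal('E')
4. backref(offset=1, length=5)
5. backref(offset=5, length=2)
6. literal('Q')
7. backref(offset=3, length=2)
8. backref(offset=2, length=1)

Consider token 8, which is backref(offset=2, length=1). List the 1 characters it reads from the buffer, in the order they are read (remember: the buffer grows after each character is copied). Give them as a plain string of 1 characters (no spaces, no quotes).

Token 1: literal('E'). Output: "E"
Token 2: literal('U'). Output: "EU"
Token 3: literal('E'). Output: "EUE"
Token 4: backref(off=1, len=5) (overlapping!). Copied 'EEEEE' from pos 2. Output: "EUEEEEEE"
Token 5: backref(off=5, len=2). Copied 'EE' from pos 3. Output: "EUEEEEEEEE"
Token 6: literal('Q'). Output: "EUEEEEEEEEQ"
Token 7: backref(off=3, len=2). Copied 'EE' from pos 8. Output: "EUEEEEEEEEQEE"
Token 8: backref(off=2, len=1). Buffer before: "EUEEEEEEEEQEE" (len 13)
  byte 1: read out[11]='E', append. Buffer now: "EUEEEEEEEEQEEE"

Answer: E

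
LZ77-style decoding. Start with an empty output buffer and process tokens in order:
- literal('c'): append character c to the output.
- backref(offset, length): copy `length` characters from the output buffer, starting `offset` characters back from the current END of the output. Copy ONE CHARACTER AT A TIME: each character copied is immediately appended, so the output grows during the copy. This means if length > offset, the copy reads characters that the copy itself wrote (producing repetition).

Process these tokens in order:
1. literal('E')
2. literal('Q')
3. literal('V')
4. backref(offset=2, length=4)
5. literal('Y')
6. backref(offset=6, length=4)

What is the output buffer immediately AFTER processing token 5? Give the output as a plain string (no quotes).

Token 1: literal('E'). Output: "E"
Token 2: literal('Q'). Output: "EQ"
Token 3: literal('V'). Output: "EQV"
Token 4: backref(off=2, len=4) (overlapping!). Copied 'QVQV' from pos 1. Output: "EQVQVQV"
Token 5: literal('Y'). Output: "EQVQVQVY"

Answer: EQVQVQVY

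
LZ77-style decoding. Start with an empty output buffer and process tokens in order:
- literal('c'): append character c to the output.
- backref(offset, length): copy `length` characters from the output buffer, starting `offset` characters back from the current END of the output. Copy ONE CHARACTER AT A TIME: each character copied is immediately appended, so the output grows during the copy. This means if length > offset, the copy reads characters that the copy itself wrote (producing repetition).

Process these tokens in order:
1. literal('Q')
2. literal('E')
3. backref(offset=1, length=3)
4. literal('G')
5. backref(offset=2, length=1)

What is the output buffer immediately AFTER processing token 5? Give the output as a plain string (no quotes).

Token 1: literal('Q'). Output: "Q"
Token 2: literal('E'). Output: "QE"
Token 3: backref(off=1, len=3) (overlapping!). Copied 'EEE' from pos 1. Output: "QEEEE"
Token 4: literal('G'). Output: "QEEEEG"
Token 5: backref(off=2, len=1). Copied 'E' from pos 4. Output: "QEEEEGE"

Answer: QEEEEGE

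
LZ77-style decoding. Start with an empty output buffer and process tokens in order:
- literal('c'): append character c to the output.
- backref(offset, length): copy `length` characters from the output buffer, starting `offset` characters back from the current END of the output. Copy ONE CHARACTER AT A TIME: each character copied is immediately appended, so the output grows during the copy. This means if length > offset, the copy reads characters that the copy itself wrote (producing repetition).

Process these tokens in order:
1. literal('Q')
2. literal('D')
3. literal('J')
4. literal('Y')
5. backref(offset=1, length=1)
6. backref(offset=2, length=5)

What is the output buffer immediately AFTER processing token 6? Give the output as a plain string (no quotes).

Token 1: literal('Q'). Output: "Q"
Token 2: literal('D'). Output: "QD"
Token 3: literal('J'). Output: "QDJ"
Token 4: literal('Y'). Output: "QDJY"
Token 5: backref(off=1, len=1). Copied 'Y' from pos 3. Output: "QDJYY"
Token 6: backref(off=2, len=5) (overlapping!). Copied 'YYYYY' from pos 3. Output: "QDJYYYYYYY"

Answer: QDJYYYYYYY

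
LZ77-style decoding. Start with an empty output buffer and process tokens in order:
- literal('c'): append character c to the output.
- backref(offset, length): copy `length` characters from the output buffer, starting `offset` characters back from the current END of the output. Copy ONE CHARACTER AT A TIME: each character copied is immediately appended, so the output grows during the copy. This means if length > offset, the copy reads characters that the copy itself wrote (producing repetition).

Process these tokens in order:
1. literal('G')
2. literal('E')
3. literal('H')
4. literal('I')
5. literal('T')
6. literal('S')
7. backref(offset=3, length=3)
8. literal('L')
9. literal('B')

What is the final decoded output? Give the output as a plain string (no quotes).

Answer: GEHITSITSLB

Derivation:
Token 1: literal('G'). Output: "G"
Token 2: literal('E'). Output: "GE"
Token 3: literal('H'). Output: "GEH"
Token 4: literal('I'). Output: "GEHI"
Token 5: literal('T'). Output: "GEHIT"
Token 6: literal('S'). Output: "GEHITS"
Token 7: backref(off=3, len=3). Copied 'ITS' from pos 3. Output: "GEHITSITS"
Token 8: literal('L'). Output: "GEHITSITSL"
Token 9: literal('B'). Output: "GEHITSITSLB"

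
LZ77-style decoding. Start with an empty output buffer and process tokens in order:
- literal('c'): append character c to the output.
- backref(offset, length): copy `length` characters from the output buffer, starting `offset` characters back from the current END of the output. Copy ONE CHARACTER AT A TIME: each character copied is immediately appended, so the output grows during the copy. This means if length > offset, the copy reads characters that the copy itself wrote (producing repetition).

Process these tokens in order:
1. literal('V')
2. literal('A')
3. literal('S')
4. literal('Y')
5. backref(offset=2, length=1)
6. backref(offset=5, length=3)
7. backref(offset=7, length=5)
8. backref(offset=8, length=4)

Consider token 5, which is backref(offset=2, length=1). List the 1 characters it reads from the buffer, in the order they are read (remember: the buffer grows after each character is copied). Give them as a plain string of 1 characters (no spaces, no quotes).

Token 1: literal('V'). Output: "V"
Token 2: literal('A'). Output: "VA"
Token 3: literal('S'). Output: "VAS"
Token 4: literal('Y'). Output: "VASY"
Token 5: backref(off=2, len=1). Buffer before: "VASY" (len 4)
  byte 1: read out[2]='S', append. Buffer now: "VASYS"

Answer: S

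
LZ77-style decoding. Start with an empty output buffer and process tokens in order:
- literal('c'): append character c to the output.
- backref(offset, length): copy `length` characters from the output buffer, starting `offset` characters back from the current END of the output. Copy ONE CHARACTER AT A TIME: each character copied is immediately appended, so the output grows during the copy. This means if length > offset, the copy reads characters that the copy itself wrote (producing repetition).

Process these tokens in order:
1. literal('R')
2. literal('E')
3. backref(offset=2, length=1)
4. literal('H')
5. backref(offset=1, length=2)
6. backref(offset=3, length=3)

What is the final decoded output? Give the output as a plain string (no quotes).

Token 1: literal('R'). Output: "R"
Token 2: literal('E'). Output: "RE"
Token 3: backref(off=2, len=1). Copied 'R' from pos 0. Output: "RER"
Token 4: literal('H'). Output: "RERH"
Token 5: backref(off=1, len=2) (overlapping!). Copied 'HH' from pos 3. Output: "RERHHH"
Token 6: backref(off=3, len=3). Copied 'HHH' from pos 3. Output: "RERHHHHHH"

Answer: RERHHHHHH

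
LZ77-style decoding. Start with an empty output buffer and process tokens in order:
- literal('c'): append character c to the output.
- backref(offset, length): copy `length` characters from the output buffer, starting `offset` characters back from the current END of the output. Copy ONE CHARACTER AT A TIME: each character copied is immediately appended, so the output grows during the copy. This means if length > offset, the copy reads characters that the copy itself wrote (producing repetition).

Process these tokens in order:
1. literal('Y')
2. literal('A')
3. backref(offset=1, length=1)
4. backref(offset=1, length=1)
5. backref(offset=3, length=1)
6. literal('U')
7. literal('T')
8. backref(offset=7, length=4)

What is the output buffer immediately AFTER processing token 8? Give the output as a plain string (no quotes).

Token 1: literal('Y'). Output: "Y"
Token 2: literal('A'). Output: "YA"
Token 3: backref(off=1, len=1). Copied 'A' from pos 1. Output: "YAA"
Token 4: backref(off=1, len=1). Copied 'A' from pos 2. Output: "YAAA"
Token 5: backref(off=3, len=1). Copied 'A' from pos 1. Output: "YAAAA"
Token 6: literal('U'). Output: "YAAAAU"
Token 7: literal('T'). Output: "YAAAAUT"
Token 8: backref(off=7, len=4). Copied 'YAAA' from pos 0. Output: "YAAAAUTYAAA"

Answer: YAAAAUTYAAA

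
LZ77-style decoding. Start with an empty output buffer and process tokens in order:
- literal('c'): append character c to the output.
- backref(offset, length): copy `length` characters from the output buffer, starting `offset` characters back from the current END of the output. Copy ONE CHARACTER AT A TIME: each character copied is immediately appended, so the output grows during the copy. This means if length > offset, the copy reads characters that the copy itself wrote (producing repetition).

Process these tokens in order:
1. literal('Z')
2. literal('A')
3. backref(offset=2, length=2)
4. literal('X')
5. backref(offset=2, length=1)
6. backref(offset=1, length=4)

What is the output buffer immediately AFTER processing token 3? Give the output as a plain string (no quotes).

Token 1: literal('Z'). Output: "Z"
Token 2: literal('A'). Output: "ZA"
Token 3: backref(off=2, len=2). Copied 'ZA' from pos 0. Output: "ZAZA"

Answer: ZAZA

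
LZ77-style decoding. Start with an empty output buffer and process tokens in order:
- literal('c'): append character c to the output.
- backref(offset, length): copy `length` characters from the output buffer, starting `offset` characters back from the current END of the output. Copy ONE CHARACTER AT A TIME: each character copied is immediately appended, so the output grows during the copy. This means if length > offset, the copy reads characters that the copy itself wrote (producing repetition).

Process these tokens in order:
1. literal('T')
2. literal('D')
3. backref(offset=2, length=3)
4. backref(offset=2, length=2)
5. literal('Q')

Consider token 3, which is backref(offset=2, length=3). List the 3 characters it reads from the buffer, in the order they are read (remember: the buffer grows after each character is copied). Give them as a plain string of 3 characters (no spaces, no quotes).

Answer: TDT

Derivation:
Token 1: literal('T'). Output: "T"
Token 2: literal('D'). Output: "TD"
Token 3: backref(off=2, len=3). Buffer before: "TD" (len 2)
  byte 1: read out[0]='T', append. Buffer now: "TDT"
  byte 2: read out[1]='D', append. Buffer now: "TDTD"
  byte 3: read out[2]='T', append. Buffer now: "TDTDT"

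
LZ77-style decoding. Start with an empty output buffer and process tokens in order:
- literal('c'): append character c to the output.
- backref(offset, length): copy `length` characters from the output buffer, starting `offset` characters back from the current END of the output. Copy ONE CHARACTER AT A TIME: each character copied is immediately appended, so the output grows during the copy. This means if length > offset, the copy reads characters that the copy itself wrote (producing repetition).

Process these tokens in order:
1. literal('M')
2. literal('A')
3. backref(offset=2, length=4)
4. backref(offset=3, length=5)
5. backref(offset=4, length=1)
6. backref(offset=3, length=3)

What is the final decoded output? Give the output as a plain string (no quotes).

Token 1: literal('M'). Output: "M"
Token 2: literal('A'). Output: "MA"
Token 3: backref(off=2, len=4) (overlapping!). Copied 'MAMA' from pos 0. Output: "MAMAMA"
Token 4: backref(off=3, len=5) (overlapping!). Copied 'AMAAM' from pos 3. Output: "MAMAMAAMAAM"
Token 5: backref(off=4, len=1). Copied 'M' from pos 7. Output: "MAMAMAAMAAMM"
Token 6: backref(off=3, len=3). Copied 'AMM' from pos 9. Output: "MAMAMAAMAAMMAMM"

Answer: MAMAMAAMAAMMAMM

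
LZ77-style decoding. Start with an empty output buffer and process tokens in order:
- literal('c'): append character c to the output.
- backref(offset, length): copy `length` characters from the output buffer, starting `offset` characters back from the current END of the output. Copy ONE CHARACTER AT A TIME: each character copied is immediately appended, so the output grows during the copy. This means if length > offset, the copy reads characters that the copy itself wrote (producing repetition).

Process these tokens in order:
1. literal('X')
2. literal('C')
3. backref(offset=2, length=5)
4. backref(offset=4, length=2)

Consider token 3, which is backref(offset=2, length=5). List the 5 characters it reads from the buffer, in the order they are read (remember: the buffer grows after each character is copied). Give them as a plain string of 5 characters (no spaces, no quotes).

Token 1: literal('X'). Output: "X"
Token 2: literal('C'). Output: "XC"
Token 3: backref(off=2, len=5). Buffer before: "XC" (len 2)
  byte 1: read out[0]='X', append. Buffer now: "XCX"
  byte 2: read out[1]='C', append. Buffer now: "XCXC"
  byte 3: read out[2]='X', append. Buffer now: "XCXCX"
  byte 4: read out[3]='C', append. Buffer now: "XCXCXC"
  byte 5: read out[4]='X', append. Buffer now: "XCXCXCX"

Answer: XCXCX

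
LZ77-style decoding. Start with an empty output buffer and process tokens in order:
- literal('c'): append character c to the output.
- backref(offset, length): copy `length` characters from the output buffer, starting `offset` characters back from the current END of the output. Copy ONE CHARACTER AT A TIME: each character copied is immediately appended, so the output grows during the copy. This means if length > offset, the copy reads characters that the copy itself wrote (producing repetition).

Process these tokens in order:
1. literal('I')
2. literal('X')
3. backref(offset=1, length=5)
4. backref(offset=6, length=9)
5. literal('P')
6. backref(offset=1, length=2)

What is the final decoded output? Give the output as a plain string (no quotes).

Token 1: literal('I'). Output: "I"
Token 2: literal('X'). Output: "IX"
Token 3: backref(off=1, len=5) (overlapping!). Copied 'XXXXX' from pos 1. Output: "IXXXXXX"
Token 4: backref(off=6, len=9) (overlapping!). Copied 'XXXXXXXXX' from pos 1. Output: "IXXXXXXXXXXXXXXX"
Token 5: literal('P'). Output: "IXXXXXXXXXXXXXXXP"
Token 6: backref(off=1, len=2) (overlapping!). Copied 'PP' from pos 16. Output: "IXXXXXXXXXXXXXXXPPP"

Answer: IXXXXXXXXXXXXXXXPPP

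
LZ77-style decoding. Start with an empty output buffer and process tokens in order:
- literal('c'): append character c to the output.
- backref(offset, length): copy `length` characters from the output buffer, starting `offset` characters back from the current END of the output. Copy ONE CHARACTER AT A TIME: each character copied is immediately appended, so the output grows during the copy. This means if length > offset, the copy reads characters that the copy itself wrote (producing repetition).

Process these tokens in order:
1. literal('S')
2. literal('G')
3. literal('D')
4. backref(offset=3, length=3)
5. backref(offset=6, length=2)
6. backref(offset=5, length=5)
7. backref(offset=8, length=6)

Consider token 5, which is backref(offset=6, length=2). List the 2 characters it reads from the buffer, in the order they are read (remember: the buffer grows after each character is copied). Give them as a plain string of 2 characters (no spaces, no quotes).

Answer: SG

Derivation:
Token 1: literal('S'). Output: "S"
Token 2: literal('G'). Output: "SG"
Token 3: literal('D'). Output: "SGD"
Token 4: backref(off=3, len=3). Copied 'SGD' from pos 0. Output: "SGDSGD"
Token 5: backref(off=6, len=2). Buffer before: "SGDSGD" (len 6)
  byte 1: read out[0]='S', append. Buffer now: "SGDSGDS"
  byte 2: read out[1]='G', append. Buffer now: "SGDSGDSG"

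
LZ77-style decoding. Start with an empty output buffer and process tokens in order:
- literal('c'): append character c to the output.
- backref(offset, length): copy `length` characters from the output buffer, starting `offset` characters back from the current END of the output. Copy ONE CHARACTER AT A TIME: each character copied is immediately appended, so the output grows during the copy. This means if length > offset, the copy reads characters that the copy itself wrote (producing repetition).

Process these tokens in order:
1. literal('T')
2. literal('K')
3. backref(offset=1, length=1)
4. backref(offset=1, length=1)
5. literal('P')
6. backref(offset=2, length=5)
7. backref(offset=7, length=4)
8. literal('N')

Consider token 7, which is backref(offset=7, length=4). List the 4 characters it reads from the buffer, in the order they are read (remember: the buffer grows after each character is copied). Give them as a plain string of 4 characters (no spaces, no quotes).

Answer: KPKP

Derivation:
Token 1: literal('T'). Output: "T"
Token 2: literal('K'). Output: "TK"
Token 3: backref(off=1, len=1). Copied 'K' from pos 1. Output: "TKK"
Token 4: backref(off=1, len=1). Copied 'K' from pos 2. Output: "TKKK"
Token 5: literal('P'). Output: "TKKKP"
Token 6: backref(off=2, len=5) (overlapping!). Copied 'KPKPK' from pos 3. Output: "TKKKPKPKPK"
Token 7: backref(off=7, len=4). Buffer before: "TKKKPKPKPK" (len 10)
  byte 1: read out[3]='K', append. Buffer now: "TKKKPKPKPKK"
  byte 2: read out[4]='P', append. Buffer now: "TKKKPKPKPKKP"
  byte 3: read out[5]='K', append. Buffer now: "TKKKPKPKPKKPK"
  byte 4: read out[6]='P', append. Buffer now: "TKKKPKPKPKKPKP"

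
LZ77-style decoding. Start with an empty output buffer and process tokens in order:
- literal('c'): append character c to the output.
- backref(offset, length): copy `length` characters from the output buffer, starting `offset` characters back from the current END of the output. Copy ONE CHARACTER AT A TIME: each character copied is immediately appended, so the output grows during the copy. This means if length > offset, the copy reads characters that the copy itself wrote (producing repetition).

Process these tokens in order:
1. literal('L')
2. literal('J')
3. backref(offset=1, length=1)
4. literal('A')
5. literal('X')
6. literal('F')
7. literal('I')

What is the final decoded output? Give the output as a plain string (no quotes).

Token 1: literal('L'). Output: "L"
Token 2: literal('J'). Output: "LJ"
Token 3: backref(off=1, len=1). Copied 'J' from pos 1. Output: "LJJ"
Token 4: literal('A'). Output: "LJJA"
Token 5: literal('X'). Output: "LJJAX"
Token 6: literal('F'). Output: "LJJAXF"
Token 7: literal('I'). Output: "LJJAXFI"

Answer: LJJAXFI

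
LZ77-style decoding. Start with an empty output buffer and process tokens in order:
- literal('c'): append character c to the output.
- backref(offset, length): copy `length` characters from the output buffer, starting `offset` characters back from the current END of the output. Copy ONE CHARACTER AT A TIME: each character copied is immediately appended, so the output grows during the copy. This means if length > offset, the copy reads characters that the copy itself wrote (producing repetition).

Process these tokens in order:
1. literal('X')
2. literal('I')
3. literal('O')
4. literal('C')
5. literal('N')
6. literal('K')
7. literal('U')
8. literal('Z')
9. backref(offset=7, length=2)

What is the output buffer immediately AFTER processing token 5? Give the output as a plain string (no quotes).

Token 1: literal('X'). Output: "X"
Token 2: literal('I'). Output: "XI"
Token 3: literal('O'). Output: "XIO"
Token 4: literal('C'). Output: "XIOC"
Token 5: literal('N'). Output: "XIOCN"

Answer: XIOCN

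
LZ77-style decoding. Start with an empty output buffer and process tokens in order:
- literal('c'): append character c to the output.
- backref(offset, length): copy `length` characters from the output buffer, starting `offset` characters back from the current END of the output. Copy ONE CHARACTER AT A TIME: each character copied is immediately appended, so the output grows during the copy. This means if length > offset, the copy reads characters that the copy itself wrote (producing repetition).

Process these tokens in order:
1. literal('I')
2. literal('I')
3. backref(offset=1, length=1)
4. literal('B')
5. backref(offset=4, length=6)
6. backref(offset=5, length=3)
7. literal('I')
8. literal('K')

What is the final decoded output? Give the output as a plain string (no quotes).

Answer: IIIBIIIBIIIIBIK

Derivation:
Token 1: literal('I'). Output: "I"
Token 2: literal('I'). Output: "II"
Token 3: backref(off=1, len=1). Copied 'I' from pos 1. Output: "III"
Token 4: literal('B'). Output: "IIIB"
Token 5: backref(off=4, len=6) (overlapping!). Copied 'IIIBII' from pos 0. Output: "IIIBIIIBII"
Token 6: backref(off=5, len=3). Copied 'IIB' from pos 5. Output: "IIIBIIIBIIIIB"
Token 7: literal('I'). Output: "IIIBIIIBIIIIBI"
Token 8: literal('K'). Output: "IIIBIIIBIIIIBIK"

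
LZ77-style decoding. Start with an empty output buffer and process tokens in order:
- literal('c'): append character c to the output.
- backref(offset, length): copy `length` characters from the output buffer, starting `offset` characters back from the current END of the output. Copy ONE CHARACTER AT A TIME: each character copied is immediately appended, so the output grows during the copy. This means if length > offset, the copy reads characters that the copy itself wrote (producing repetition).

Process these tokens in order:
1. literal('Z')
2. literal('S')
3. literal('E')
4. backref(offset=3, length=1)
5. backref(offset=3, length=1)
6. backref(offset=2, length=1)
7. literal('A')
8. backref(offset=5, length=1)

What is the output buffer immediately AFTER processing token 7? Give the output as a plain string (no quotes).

Answer: ZSEZSZA

Derivation:
Token 1: literal('Z'). Output: "Z"
Token 2: literal('S'). Output: "ZS"
Token 3: literal('E'). Output: "ZSE"
Token 4: backref(off=3, len=1). Copied 'Z' from pos 0. Output: "ZSEZ"
Token 5: backref(off=3, len=1). Copied 'S' from pos 1. Output: "ZSEZS"
Token 6: backref(off=2, len=1). Copied 'Z' from pos 3. Output: "ZSEZSZ"
Token 7: literal('A'). Output: "ZSEZSZA"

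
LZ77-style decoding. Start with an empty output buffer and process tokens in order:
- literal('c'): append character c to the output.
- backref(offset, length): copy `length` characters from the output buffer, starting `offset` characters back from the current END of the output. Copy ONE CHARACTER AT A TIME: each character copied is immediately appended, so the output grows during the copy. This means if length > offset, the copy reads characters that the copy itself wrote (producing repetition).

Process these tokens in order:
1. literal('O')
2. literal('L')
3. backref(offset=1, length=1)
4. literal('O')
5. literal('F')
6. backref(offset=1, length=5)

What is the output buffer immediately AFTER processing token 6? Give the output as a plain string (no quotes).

Token 1: literal('O'). Output: "O"
Token 2: literal('L'). Output: "OL"
Token 3: backref(off=1, len=1). Copied 'L' from pos 1. Output: "OLL"
Token 4: literal('O'). Output: "OLLO"
Token 5: literal('F'). Output: "OLLOF"
Token 6: backref(off=1, len=5) (overlapping!). Copied 'FFFFF' from pos 4. Output: "OLLOFFFFFF"

Answer: OLLOFFFFFF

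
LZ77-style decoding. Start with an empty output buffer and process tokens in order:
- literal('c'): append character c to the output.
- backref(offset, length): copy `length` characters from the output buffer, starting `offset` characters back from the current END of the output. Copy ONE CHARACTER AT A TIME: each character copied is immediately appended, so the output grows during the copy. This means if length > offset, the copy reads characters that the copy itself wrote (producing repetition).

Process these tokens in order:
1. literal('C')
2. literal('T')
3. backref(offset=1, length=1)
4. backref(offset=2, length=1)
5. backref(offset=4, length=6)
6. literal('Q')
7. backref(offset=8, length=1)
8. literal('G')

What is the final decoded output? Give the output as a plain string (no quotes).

Answer: CTTTCTTTCTQTG

Derivation:
Token 1: literal('C'). Output: "C"
Token 2: literal('T'). Output: "CT"
Token 3: backref(off=1, len=1). Copied 'T' from pos 1. Output: "CTT"
Token 4: backref(off=2, len=1). Copied 'T' from pos 1. Output: "CTTT"
Token 5: backref(off=4, len=6) (overlapping!). Copied 'CTTTCT' from pos 0. Output: "CTTTCTTTCT"
Token 6: literal('Q'). Output: "CTTTCTTTCTQ"
Token 7: backref(off=8, len=1). Copied 'T' from pos 3. Output: "CTTTCTTTCTQT"
Token 8: literal('G'). Output: "CTTTCTTTCTQTG"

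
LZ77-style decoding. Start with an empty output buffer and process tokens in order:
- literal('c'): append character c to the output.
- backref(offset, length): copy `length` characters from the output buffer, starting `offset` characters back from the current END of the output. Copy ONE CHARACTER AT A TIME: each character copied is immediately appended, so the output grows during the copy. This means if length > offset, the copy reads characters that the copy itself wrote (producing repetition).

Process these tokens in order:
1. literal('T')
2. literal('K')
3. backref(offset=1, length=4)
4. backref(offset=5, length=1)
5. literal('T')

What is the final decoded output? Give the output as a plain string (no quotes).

Token 1: literal('T'). Output: "T"
Token 2: literal('K'). Output: "TK"
Token 3: backref(off=1, len=4) (overlapping!). Copied 'KKKK' from pos 1. Output: "TKKKKK"
Token 4: backref(off=5, len=1). Copied 'K' from pos 1. Output: "TKKKKKK"
Token 5: literal('T'). Output: "TKKKKKKT"

Answer: TKKKKKKT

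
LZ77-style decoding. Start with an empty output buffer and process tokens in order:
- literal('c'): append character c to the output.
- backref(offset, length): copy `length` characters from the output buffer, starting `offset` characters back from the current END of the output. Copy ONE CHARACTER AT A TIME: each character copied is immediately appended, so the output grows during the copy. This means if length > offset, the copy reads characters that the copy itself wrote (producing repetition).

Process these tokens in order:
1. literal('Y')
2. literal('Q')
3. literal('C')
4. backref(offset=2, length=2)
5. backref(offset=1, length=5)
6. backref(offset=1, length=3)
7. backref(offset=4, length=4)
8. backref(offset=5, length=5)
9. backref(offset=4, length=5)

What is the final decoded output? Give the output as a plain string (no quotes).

Token 1: literal('Y'). Output: "Y"
Token 2: literal('Q'). Output: "YQ"
Token 3: literal('C'). Output: "YQC"
Token 4: backref(off=2, len=2). Copied 'QC' from pos 1. Output: "YQCQC"
Token 5: backref(off=1, len=5) (overlapping!). Copied 'CCCCC' from pos 4. Output: "YQCQCCCCCC"
Token 6: backref(off=1, len=3) (overlapping!). Copied 'CCC' from pos 9. Output: "YQCQCCCCCCCCC"
Token 7: backref(off=4, len=4). Copied 'CCCC' from pos 9. Output: "YQCQCCCCCCCCCCCCC"
Token 8: backref(off=5, len=5). Copied 'CCCCC' from pos 12. Output: "YQCQCCCCCCCCCCCCCCCCCC"
Token 9: backref(off=4, len=5) (overlapping!). Copied 'CCCCC' from pos 18. Output: "YQCQCCCCCCCCCCCCCCCCCCCCCCC"

Answer: YQCQCCCCCCCCCCCCCCCCCCCCCCC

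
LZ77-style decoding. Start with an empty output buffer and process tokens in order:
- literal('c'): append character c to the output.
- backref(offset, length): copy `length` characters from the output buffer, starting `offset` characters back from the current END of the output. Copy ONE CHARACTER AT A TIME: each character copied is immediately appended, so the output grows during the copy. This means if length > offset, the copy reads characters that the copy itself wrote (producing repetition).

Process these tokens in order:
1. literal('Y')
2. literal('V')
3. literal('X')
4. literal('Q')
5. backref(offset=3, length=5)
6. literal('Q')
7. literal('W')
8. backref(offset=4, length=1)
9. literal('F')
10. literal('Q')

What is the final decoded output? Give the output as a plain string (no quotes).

Token 1: literal('Y'). Output: "Y"
Token 2: literal('V'). Output: "YV"
Token 3: literal('X'). Output: "YVX"
Token 4: literal('Q'). Output: "YVXQ"
Token 5: backref(off=3, len=5) (overlapping!). Copied 'VXQVX' from pos 1. Output: "YVXQVXQVX"
Token 6: literal('Q'). Output: "YVXQVXQVXQ"
Token 7: literal('W'). Output: "YVXQVXQVXQW"
Token 8: backref(off=4, len=1). Copied 'V' from pos 7. Output: "YVXQVXQVXQWV"
Token 9: literal('F'). Output: "YVXQVXQVXQWVF"
Token 10: literal('Q'). Output: "YVXQVXQVXQWVFQ"

Answer: YVXQVXQVXQWVFQ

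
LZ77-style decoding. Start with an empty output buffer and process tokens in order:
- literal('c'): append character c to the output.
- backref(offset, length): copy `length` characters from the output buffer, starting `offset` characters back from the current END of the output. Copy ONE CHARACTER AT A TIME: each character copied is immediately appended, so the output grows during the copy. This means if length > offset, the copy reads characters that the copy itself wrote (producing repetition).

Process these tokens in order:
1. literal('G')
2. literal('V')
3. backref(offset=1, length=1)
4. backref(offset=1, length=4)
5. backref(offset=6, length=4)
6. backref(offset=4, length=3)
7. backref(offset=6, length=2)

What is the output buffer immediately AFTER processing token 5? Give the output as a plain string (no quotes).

Answer: GVVVVVVVVVV

Derivation:
Token 1: literal('G'). Output: "G"
Token 2: literal('V'). Output: "GV"
Token 3: backref(off=1, len=1). Copied 'V' from pos 1. Output: "GVV"
Token 4: backref(off=1, len=4) (overlapping!). Copied 'VVVV' from pos 2. Output: "GVVVVVV"
Token 5: backref(off=6, len=4). Copied 'VVVV' from pos 1. Output: "GVVVVVVVVVV"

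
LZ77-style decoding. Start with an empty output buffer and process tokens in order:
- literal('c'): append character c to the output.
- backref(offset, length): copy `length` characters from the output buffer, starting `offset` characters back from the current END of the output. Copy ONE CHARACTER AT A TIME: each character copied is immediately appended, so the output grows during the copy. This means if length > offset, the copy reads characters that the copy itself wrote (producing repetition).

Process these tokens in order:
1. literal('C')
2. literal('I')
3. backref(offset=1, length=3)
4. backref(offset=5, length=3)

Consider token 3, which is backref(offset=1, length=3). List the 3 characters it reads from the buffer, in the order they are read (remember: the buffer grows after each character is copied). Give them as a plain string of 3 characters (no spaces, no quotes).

Token 1: literal('C'). Output: "C"
Token 2: literal('I'). Output: "CI"
Token 3: backref(off=1, len=3). Buffer before: "CI" (len 2)
  byte 1: read out[1]='I', append. Buffer now: "CII"
  byte 2: read out[2]='I', append. Buffer now: "CIII"
  byte 3: read out[3]='I', append. Buffer now: "CIIII"

Answer: III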